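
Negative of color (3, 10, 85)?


Invert: (255-R, 255-G, 255-B)
R: 255-3 = 252
G: 255-10 = 245
B: 255-85 = 170
= RGB(252, 245, 170)


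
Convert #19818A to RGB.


19 → 25 (R)
81 → 129 (G)
8A → 138 (B)
= RGB(25, 129, 138)


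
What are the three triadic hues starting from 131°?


Triadic: equally spaced at 120° intervals
H1 = 131°
H2 = (131 + 120) mod 360 = 251°
H3 = (131 + 240) mod 360 = 11°
Triadic = 131°, 251°, 11°


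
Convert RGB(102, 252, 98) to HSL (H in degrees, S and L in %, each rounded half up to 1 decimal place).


Normalize: R'=102/255≈0.4000, G'=252/255≈0.9882, B'=98/255≈0.3843
Max=252/255, Min=98/255, Δ=Max-Min=154/255
L = (Max+Min)/2 = (252+98)/510 = 350/510 = 0.68627… → L = 68.6%
L > 0.5 → S = Δ/(2-Max-Min) = 154/(510-252-98) = 154/160 = 0.9625 → S = 96.3%
(the 1/255 factors cancel in S and H, so raw channel differences can be used)
Max is G' → H = 60 × ((B-R)/Δ + 2) = 60 × ((98-102)/154 + 2)
  -4/154 + 2 = -0.0259… + 2 = 1.9740…
  H = 60 × 1.9740… = 118.441…° → H = 118.4°
= HSL(118.4°, 96.3%, 68.6%)


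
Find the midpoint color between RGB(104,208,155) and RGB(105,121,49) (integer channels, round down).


Midpoint: each channel = ⌊(C₁+C₂)/2⌋
R: ⌊(104+105)/2⌋ = 104
G: ⌊(208+121)/2⌋ = 164
B: ⌊(155+49)/2⌋ = 102
= RGB(104, 164, 102)


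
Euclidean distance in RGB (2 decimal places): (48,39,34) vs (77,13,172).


d = √[(R₁-R₂)² + (G₁-G₂)² + (B₁-B₂)²]
d = √[(48-77)² + (39-13)² + (34-172)²]
d = √[841 + 676 + 19044]
d = √20561
d ≈ 143.39


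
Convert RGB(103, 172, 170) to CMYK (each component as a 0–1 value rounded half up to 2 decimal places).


R'=103/255≈0.4039, G'=172/255≈0.6745, B'=170/255≈0.6667
K = 1 - max(R',G',B') = 1 - 172/255 = 83/255 = 0.32549… → 0.33
(1-R'-K)/(1-K) simplifies to (max-R)/max with max = 172:
C = (172-103)/172 = 69/172 = 0.40116… → 0.40
M = (172-172)/172 = 0/172 = 0 → 0.00
Y = (172-170)/172 = 2/172 = 0.01162… → 0.01
= CMYK(0.40, 0.00, 0.01, 0.33)


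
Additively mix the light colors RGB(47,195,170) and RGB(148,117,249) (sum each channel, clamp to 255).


Additive: each channel = min(255, C₁+C₂)
R: 47+148 = 195 → 195
G: 195+117 = 312 → 255
B: 170+249 = 419 → 255
= RGB(195, 255, 255)


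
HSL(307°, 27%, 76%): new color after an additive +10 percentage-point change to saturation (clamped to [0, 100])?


Original S = 27%
Adjustment = +10 percentage points
New S = 27 + (10) = 37
Clamp to [0, 100] → 37
= HSL(307°, 37%, 76%)


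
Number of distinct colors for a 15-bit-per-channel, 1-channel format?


Total bits = 15 bits/channel × 1 channels = 15 bits
Distinct colors = 2^15
= 32,768 colors


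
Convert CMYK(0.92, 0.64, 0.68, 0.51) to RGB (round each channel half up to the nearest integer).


R = 255 × (1-C) × (1-K) = 255 × 0.08 × 0.49 = 9.996 → 10
G = 255 × (1-M) × (1-K) = 255 × 0.36 × 0.49 = 44.982 → 45
B = 255 × (1-Y) × (1-K) = 255 × 0.32 × 0.49 = 39.984 → 40
= RGB(10, 45, 40)


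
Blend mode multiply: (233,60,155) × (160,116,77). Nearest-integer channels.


Multiply: C = A×B/255, rounded to nearest integer
R: 233×160/255 = 37280/255 ≈ 146.196 → 146
G: 60×116/255 = 6960/255 ≈ 27.294 → 27
B: 155×77/255 = 11935/255 ≈ 46.804 → 47
= RGB(146, 27, 47)


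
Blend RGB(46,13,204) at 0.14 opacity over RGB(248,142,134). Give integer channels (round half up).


C = α×F + (1-α)×B, with 1-α = 0.86
R: 0.14×46 + 0.86×248 = 6.44 + 213.28 = 219.72 → 220
G: 0.14×13 + 0.86×142 = 1.82 + 122.12 = 123.94 → 124
B: 0.14×204 + 0.86×134 = 28.56 + 115.24 = 143.80 → 144
= RGB(220, 124, 144)


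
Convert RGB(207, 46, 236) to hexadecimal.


R = 207 → CF (hex)
G = 46 → 2E (hex)
B = 236 → EC (hex)
Hex = #CF2EEC


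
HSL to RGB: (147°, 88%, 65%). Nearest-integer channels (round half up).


H=147°, S=0.88, L=0.65
C = (1-|2L-1|)×S = (1-|0.30|)×0.88 = 0.616
H' = H/60 = 147/60 ≈ 2.4500; X = C×(1-|H' mod 2 - 1|) = 0.2772
m = L - C/2 = 0.65 - 0.308 = 0.342
Sector ⌊H'⌋ = 2 → (R',G',B') = (0.0, 0.616, 0.2772)
RGB = ((R'+m)×255, (G'+m)×255, (B'+m)×255) = (87.21, 244.29, 157.896)
Round half up → RGB(87, 244, 158)


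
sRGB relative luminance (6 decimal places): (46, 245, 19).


Linearize each channel (sRGB transfer function): c = v/255; c_lin = c/12.92 if c ≤ 0.04045, else ((c+0.055)/1.055)^2.4
  R: 46/255 ≈ 0.180392 > 0.04045 → ((0.180392+0.055)/1.055)^2.4 ≈ 0.027321
  G: 245/255 ≈ 0.960784 > 0.04045 → ((0.960784+0.055)/1.055)^2.4 ≈ 0.913099
  B: 19/255 ≈ 0.074510 > 0.04045 → ((0.074510+0.055)/1.055)^2.4 ≈ 0.006512
R_lin = 0.027321, G_lin = 0.913099, B_lin = 0.006512
L = 0.2126×R + 0.7152×G + 0.0722×B
L = 0.2126×0.027321 + 0.7152×0.913099 + 0.0722×0.006512
L ≈ 0.659327


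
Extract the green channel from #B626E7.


Color: #B626E7
R = B6 = 182
G = 26 = 38
B = E7 = 231
Green = 38


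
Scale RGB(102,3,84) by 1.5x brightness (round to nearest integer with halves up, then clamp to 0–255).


Multiply each channel by 1.5, round half up, clamp to [0, 255]
R: 102×1.5 = 153
G: 3×1.5 = 4.5 → round → 5
B: 84×1.5 = 126
= RGB(153, 5, 126)


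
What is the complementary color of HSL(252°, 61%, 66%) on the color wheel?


Complement = opposite side of color wheel = hue + 180°
H' = (252 + 180) mod 360 = 72°
S and L unchanged.
= HSL(72°, 61%, 66%)


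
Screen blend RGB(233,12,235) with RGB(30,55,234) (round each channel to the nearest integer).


Screen: C = 255 - (255-A)×(255-B)/255, rounded to nearest integer
R: 255 - (255-233)×(255-30)/255 = 255 - 4950/255 ≈ 255 - 19.412 = 235.588 → 236
G: 255 - (255-12)×(255-55)/255 = 255 - 48600/255 ≈ 255 - 190.588 = 64.412 → 64
B: 255 - (255-235)×(255-234)/255 = 255 - 420/255 ≈ 255 - 1.647 = 253.353 → 253
= RGB(236, 64, 253)


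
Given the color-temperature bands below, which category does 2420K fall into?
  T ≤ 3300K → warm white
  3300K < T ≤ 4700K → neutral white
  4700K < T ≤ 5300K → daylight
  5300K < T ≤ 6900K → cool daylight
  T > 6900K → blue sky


Temperature: 2420K
2420K ≤ 3300K → warm white
Classification: warm white


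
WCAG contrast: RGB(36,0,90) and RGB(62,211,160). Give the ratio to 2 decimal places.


Linearize each sRGB channel c=v/255: c/12.92 if c ≤ 0.04045 else ((c+0.055)/1.055)^2.4
L = 0.2126×R_lin + 0.7152×G_lin + 0.0722×B_lin
Color 1 (36,0,90):
  R=36: 36/255≈0.1412 > 0.04045 → ((0.1412+0.055)/1.055)^2.4 ≈ 0.01764
  G=0: 0/255≈0.0000 ≤ 0.04045 → 0.0000/12.92 ≈ 0.00000
  B=90: 90/255≈0.3529 > 0.04045 → ((0.3529+0.055)/1.055)^2.4 ≈ 0.10224
  L1 = 0.2126×0.01764 + 0.7152×0.00000 + 0.0722×0.10224 ≈ 0.01113
Color 2 (62,211,160):
  R=62: 62/255≈0.2431 > 0.04045 → ((0.2431+0.055)/1.055)^2.4 ≈ 0.04817
  G=211: 211/255≈0.8275 > 0.04045 → ((0.8275+0.055)/1.055)^2.4 ≈ 0.65141
  B=160: 160/255≈0.6275 > 0.04045 → ((0.6275+0.055)/1.055)^2.4 ≈ 0.35153
  L2 = 0.2126×0.04817 + 0.7152×0.65141 + 0.0722×0.35153 ≈ 0.50151
Lighter = 0.50151, Darker = 0.01113
Ratio = (L_lighter + 0.05) / (L_darker + 0.05)
Ratio = (0.50151 + 0.05) / (0.01113 + 0.05) = 0.55151 / 0.06113 ≈ 9.0215
Ratio ≈ 9.02:1


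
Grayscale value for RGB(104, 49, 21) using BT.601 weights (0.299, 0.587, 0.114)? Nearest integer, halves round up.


Gray = 0.299×R + 0.587×G + 0.114×B
Gray = 0.299×104 + 0.587×49 + 0.114×21
Gray = 31.096 + 28.763 + 2.394
Gray = 62.253 → round half up → 62
Gray = 62


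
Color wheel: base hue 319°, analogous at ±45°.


Base hue: 319°
Left analog: (319 - 45) mod 360 = 274°
Right analog: (319 + 45) mod 360 = 4°
Analogous hues = 274° and 4°


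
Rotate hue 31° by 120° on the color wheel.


New hue = (H + rotation) mod 360
New hue = (31 + 120) mod 360
= 151 mod 360
= 151°


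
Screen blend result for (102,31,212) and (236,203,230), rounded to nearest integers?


Screen: C = 255 - (255-A)×(255-B)/255, rounded to nearest integer
R: 255 - (255-102)×(255-236)/255 = 255 - 2907/255 ≈ 255 - 11.400 = 243.600 → 244
G: 255 - (255-31)×(255-203)/255 = 255 - 11648/255 ≈ 255 - 45.678 = 209.322 → 209
B: 255 - (255-212)×(255-230)/255 = 255 - 1075/255 ≈ 255 - 4.216 = 250.784 → 251
= RGB(244, 209, 251)


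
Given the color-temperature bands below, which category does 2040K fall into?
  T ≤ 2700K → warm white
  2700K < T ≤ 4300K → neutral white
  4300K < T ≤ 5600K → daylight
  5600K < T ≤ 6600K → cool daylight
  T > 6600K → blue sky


Temperature: 2040K
2040K ≤ 2700K → warm white
Classification: warm white


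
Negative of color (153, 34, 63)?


Invert: (255-R, 255-G, 255-B)
R: 255-153 = 102
G: 255-34 = 221
B: 255-63 = 192
= RGB(102, 221, 192)


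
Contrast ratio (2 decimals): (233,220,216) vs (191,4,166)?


Linearize each sRGB channel c=v/255: c/12.92 if c ≤ 0.04045 else ((c+0.055)/1.055)^2.4
L = 0.2126×R_lin + 0.7152×G_lin + 0.0722×B_lin
Color 1 (233,220,216):
  R=233: 233/255≈0.9137 > 0.04045 → ((0.9137+0.055)/1.055)^2.4 ≈ 0.81485
  G=220: 220/255≈0.8627 > 0.04045 → ((0.8627+0.055)/1.055)^2.4 ≈ 0.71569
  B=216: 216/255≈0.8471 > 0.04045 → ((0.8471+0.055)/1.055)^2.4 ≈ 0.68669
  L1 = 0.2126×0.81485 + 0.7152×0.71569 + 0.0722×0.68669 ≈ 0.73468
Color 2 (191,4,166):
  R=191: 191/255≈0.7490 > 0.04045 → ((0.7490+0.055)/1.055)^2.4 ≈ 0.52100
  G=4: 4/255≈0.0157 ≤ 0.04045 → 0.0157/12.92 ≈ 0.00121
  B=166: 166/255≈0.6510 > 0.04045 → ((0.6510+0.055)/1.055)^2.4 ≈ 0.38133
  L2 = 0.2126×0.52100 + 0.7152×0.00121 + 0.0722×0.38133 ≈ 0.13916
Lighter = 0.73468, Darker = 0.13916
Ratio = (L_lighter + 0.05) / (L_darker + 0.05)
Ratio = (0.73468 + 0.05) / (0.13916 + 0.05) = 0.78468 / 0.18916 ≈ 4.1481
Ratio ≈ 4.15:1


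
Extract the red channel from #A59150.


Color: #A59150
R = A5 = 165
G = 91 = 145
B = 50 = 80
Red = 165


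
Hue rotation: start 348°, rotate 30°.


New hue = (H + rotation) mod 360
New hue = (348 + 30) mod 360
= 378 mod 360
= 18°


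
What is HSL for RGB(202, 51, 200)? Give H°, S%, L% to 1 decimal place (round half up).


Normalize: R'=202/255≈0.7922, G'=51/255≈0.2000, B'=200/255≈0.7843
Max=202/255, Min=51/255, Δ=Max-Min=151/255
L = (Max+Min)/2 = (202+51)/510 = 253/510 = 0.49607… → L = 49.6%
L ≤ 0.5 → S = Δ/(Max+Min) = 151/(202+51) = 151/253 = 0.59683… → S = 59.7%
(the 1/255 factors cancel in S and H, so raw channel differences can be used)
Max is R' → H = 60 × (((G-B)/Δ) mod 6) = 60 × (((51-200)/151) mod 6)
  (-149)/151 = -0.9867…; negative, so add 6 → 5.0132…
  H = 60 × 5.0132… = 300.794…° → H = 300.8°
= HSL(300.8°, 59.7%, 49.6%)


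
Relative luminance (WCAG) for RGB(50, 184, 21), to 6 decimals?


Linearize each channel (sRGB transfer function): c = v/255; c_lin = c/12.92 if c ≤ 0.04045, else ((c+0.055)/1.055)^2.4
  R: 50/255 ≈ 0.196078 > 0.04045 → ((0.196078+0.055)/1.055)^2.4 ≈ 0.031896
  G: 184/255 ≈ 0.721569 > 0.04045 → ((0.721569+0.055)/1.055)^2.4 ≈ 0.479320
  B: 21/255 ≈ 0.082353 > 0.04045 → ((0.082353+0.055)/1.055)^2.4 ≈ 0.007499
R_lin = 0.031896, G_lin = 0.479320, B_lin = 0.007499
L = 0.2126×R + 0.7152×G + 0.0722×B
L = 0.2126×0.031896 + 0.7152×0.479320 + 0.0722×0.007499
L ≈ 0.350132


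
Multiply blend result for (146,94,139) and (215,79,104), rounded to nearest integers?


Multiply: C = A×B/255, rounded to nearest integer
R: 146×215/255 = 31390/255 ≈ 123.098 → 123
G: 94×79/255 = 7426/255 ≈ 29.122 → 29
B: 139×104/255 = 14456/255 ≈ 56.690 → 57
= RGB(123, 29, 57)


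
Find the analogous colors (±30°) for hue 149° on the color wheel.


Base hue: 149°
Left analog: (149 - 30) mod 360 = 119°
Right analog: (149 + 30) mod 360 = 179°
Analogous hues = 119° and 179°


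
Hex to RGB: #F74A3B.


F7 → 247 (R)
4A → 74 (G)
3B → 59 (B)
= RGB(247, 74, 59)


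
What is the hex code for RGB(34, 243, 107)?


R = 34 → 22 (hex)
G = 243 → F3 (hex)
B = 107 → 6B (hex)
Hex = #22F36B


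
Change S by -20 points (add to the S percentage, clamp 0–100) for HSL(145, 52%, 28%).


Original S = 52%
Adjustment = -20 percentage points
New S = 52 + (-20) = 32
Clamp to [0, 100] → 32
= HSL(145°, 32%, 28%)


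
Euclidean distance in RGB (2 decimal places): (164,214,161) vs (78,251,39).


d = √[(R₁-R₂)² + (G₁-G₂)² + (B₁-B₂)²]
d = √[(164-78)² + (214-251)² + (161-39)²]
d = √[7396 + 1369 + 14884]
d = √23649
d ≈ 153.78


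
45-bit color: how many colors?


Colors = 2^bits = 2^45
= 35,184,372,088,832 colors


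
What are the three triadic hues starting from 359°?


Triadic: equally spaced at 120° intervals
H1 = 359°
H2 = (359 + 120) mod 360 = 119°
H3 = (359 + 240) mod 360 = 239°
Triadic = 359°, 119°, 239°


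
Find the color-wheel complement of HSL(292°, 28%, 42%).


Complement = opposite side of color wheel = hue + 180°
H' = (292 + 180) mod 360 = 112°
S and L unchanged.
= HSL(112°, 28%, 42%)


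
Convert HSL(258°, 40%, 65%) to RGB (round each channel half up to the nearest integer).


H=258°, S=0.40, L=0.65
C = (1-|2L-1|)×S = (1-|0.30|)×0.40 = 0.28
H' = H/60 = 258/60 ≈ 4.3000; X = C×(1-|H' mod 2 - 1|) = 0.084
m = L - C/2 = 0.65 - 0.14 = 0.51
Sector ⌊H'⌋ = 4 → (R',G',B') = (0.084, 0.0, 0.28)
RGB = ((R'+m)×255, (G'+m)×255, (B'+m)×255) = (151.47, 130.05, 201.45)
Round half up → RGB(151, 130, 201)


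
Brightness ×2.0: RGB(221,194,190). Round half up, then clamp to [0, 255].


Multiply each channel by 2.0, round half up, clamp to [0, 255]
R: 221×2.0 = 442 → clamp → 255
G: 194×2.0 = 388 → clamp → 255
B: 190×2.0 = 380 → clamp → 255
= RGB(255, 255, 255)


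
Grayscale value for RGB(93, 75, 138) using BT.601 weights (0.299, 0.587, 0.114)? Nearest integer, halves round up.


Gray = 0.299×R + 0.587×G + 0.114×B
Gray = 0.299×93 + 0.587×75 + 0.114×138
Gray = 27.807 + 44.025 + 15.732
Gray = 87.564 → round half up → 88
Gray = 88


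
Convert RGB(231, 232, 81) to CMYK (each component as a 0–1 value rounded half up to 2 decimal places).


R'=231/255≈0.9059, G'=232/255≈0.9098, B'=81/255≈0.3176
K = 1 - max(R',G',B') = 1 - 232/255 = 23/255 = 0.09019… → 0.09
(1-R'-K)/(1-K) simplifies to (max-R)/max with max = 232:
C = (232-231)/232 = 1/232 = 0.00431… → 0.00
M = (232-232)/232 = 0/232 = 0 → 0.00
Y = (232-81)/232 = 151/232 = 0.65086… → 0.65
= CMYK(0.00, 0.00, 0.65, 0.09)


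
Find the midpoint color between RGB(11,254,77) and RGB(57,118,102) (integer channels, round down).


Midpoint: each channel = ⌊(C₁+C₂)/2⌋
R: ⌊(11+57)/2⌋ = 34
G: ⌊(254+118)/2⌋ = 186
B: ⌊(77+102)/2⌋ = 89
= RGB(34, 186, 89)


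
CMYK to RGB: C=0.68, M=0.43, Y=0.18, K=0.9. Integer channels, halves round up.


R = 255 × (1-C) × (1-K) = 255 × 0.32 × 0.10 = 8.16 → 8
G = 255 × (1-M) × (1-K) = 255 × 0.57 × 0.10 = 14.535 → 15
B = 255 × (1-Y) × (1-K) = 255 × 0.82 × 0.10 = 20.91 → 21
= RGB(8, 15, 21)


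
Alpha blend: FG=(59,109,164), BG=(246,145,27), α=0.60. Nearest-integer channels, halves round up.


C = α×F + (1-α)×B, with 1-α = 0.40
R: 0.60×59 + 0.40×246 = 35.40 + 98.40 = 133.80 → 134
G: 0.60×109 + 0.40×145 = 65.40 + 58.00 = 123.40 → 123
B: 0.60×164 + 0.40×27 = 98.40 + 10.80 = 109.20 → 109
= RGB(134, 123, 109)


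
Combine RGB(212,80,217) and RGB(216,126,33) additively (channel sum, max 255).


Additive: each channel = min(255, C₁+C₂)
R: 212+216 = 428 → 255
G: 80+126 = 206 → 206
B: 217+33 = 250 → 250
= RGB(255, 206, 250)


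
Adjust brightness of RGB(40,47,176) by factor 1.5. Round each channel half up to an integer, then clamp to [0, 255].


Multiply each channel by 1.5, round half up, clamp to [0, 255]
R: 40×1.5 = 60
G: 47×1.5 = 70.5 → round → 71
B: 176×1.5 = 264 → clamp → 255
= RGB(60, 71, 255)


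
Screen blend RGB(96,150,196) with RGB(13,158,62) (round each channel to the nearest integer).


Screen: C = 255 - (255-A)×(255-B)/255, rounded to nearest integer
R: 255 - (255-96)×(255-13)/255 = 255 - 38478/255 ≈ 255 - 150.894 = 104.106 → 104
G: 255 - (255-150)×(255-158)/255 = 255 - 10185/255 ≈ 255 - 39.941 = 215.059 → 215
B: 255 - (255-196)×(255-62)/255 = 255 - 11387/255 ≈ 255 - 44.655 = 210.345 → 210
= RGB(104, 215, 210)


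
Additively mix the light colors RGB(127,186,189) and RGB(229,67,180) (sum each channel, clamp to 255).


Additive: each channel = min(255, C₁+C₂)
R: 127+229 = 356 → 255
G: 186+67 = 253 → 253
B: 189+180 = 369 → 255
= RGB(255, 253, 255)


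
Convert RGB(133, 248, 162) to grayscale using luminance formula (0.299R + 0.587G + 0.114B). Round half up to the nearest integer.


Gray = 0.299×R + 0.587×G + 0.114×B
Gray = 0.299×133 + 0.587×248 + 0.114×162
Gray = 39.767 + 145.576 + 18.468
Gray = 203.811 → round half up → 204
Gray = 204


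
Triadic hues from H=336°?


Triadic: equally spaced at 120° intervals
H1 = 336°
H2 = (336 + 120) mod 360 = 96°
H3 = (336 + 240) mod 360 = 216°
Triadic = 336°, 96°, 216°


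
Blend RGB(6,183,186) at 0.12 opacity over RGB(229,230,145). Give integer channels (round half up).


C = α×F + (1-α)×B, with 1-α = 0.88
R: 0.12×6 + 0.88×229 = 0.72 + 201.52 = 202.24 → 202
G: 0.12×183 + 0.88×230 = 21.96 + 202.40 = 224.36 → 224
B: 0.12×186 + 0.88×145 = 22.32 + 127.60 = 149.92 → 150
= RGB(202, 224, 150)


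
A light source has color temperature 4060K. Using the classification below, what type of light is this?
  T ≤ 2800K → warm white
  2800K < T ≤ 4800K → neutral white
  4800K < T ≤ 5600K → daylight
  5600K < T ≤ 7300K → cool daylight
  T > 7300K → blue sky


Temperature: 4060K
2800K < 4060K ≤ 4800K → neutral white
Classification: neutral white


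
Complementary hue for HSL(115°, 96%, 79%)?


Complement = opposite side of color wheel = hue + 180°
H' = (115 + 180) mod 360 = 295°
S and L unchanged.
= HSL(295°, 96%, 79%)


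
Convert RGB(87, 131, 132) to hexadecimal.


R = 87 → 57 (hex)
G = 131 → 83 (hex)
B = 132 → 84 (hex)
Hex = #578384


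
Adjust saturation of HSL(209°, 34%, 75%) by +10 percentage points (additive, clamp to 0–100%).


Original S = 34%
Adjustment = +10 percentage points
New S = 34 + (10) = 44
Clamp to [0, 100] → 44
= HSL(209°, 44%, 75%)


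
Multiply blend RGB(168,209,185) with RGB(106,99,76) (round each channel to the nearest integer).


Multiply: C = A×B/255, rounded to nearest integer
R: 168×106/255 = 17808/255 ≈ 69.835 → 70
G: 209×99/255 = 20691/255 ≈ 81.141 → 81
B: 185×76/255 = 14060/255 ≈ 55.137 → 55
= RGB(70, 81, 55)


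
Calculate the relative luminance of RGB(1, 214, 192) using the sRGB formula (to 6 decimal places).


Linearize each channel (sRGB transfer function): c = v/255; c_lin = c/12.92 if c ≤ 0.04045, else ((c+0.055)/1.055)^2.4
  R: 1/255 ≈ 0.003922 ≤ 0.04045 → 0.003922/12.92 ≈ 0.000304
  G: 214/255 ≈ 0.839216 > 0.04045 → ((0.839216+0.055)/1.055)^2.4 ≈ 0.672443
  B: 192/255 ≈ 0.752941 > 0.04045 → ((0.752941+0.055)/1.055)^2.4 ≈ 0.527115
R_lin = 0.000304, G_lin = 0.672443, B_lin = 0.527115
L = 0.2126×R + 0.7152×G + 0.0722×B
L = 0.2126×0.000304 + 0.7152×0.672443 + 0.0722×0.527115
L ≈ 0.519054


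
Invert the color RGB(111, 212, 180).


Invert: (255-R, 255-G, 255-B)
R: 255-111 = 144
G: 255-212 = 43
B: 255-180 = 75
= RGB(144, 43, 75)


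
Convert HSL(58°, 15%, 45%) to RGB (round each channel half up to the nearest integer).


H=58°, S=0.15, L=0.45
C = (1-|2L-1|)×S = (1-|-0.10|)×0.15 = 0.135
H' = H/60 = 58/60 ≈ 0.9667; X = C×(1-|H' mod 2 - 1|) = 0.1305
m = L - C/2 = 0.45 - 0.0675 = 0.3825
Sector ⌊H'⌋ = 0 → (R',G',B') = (0.135, 0.1305, 0.0)
RGB = ((R'+m)×255, (G'+m)×255, (B'+m)×255) = (131.9625, 130.815, 97.5375)
Round half up → RGB(132, 131, 98)


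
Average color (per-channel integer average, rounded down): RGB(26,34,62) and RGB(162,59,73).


Midpoint: each channel = ⌊(C₁+C₂)/2⌋
R: ⌊(26+162)/2⌋ = 94
G: ⌊(34+59)/2⌋ = 46
B: ⌊(62+73)/2⌋ = 67
= RGB(94, 46, 67)


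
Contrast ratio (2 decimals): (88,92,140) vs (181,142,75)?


Linearize each sRGB channel c=v/255: c/12.92 if c ≤ 0.04045 else ((c+0.055)/1.055)^2.4
L = 0.2126×R_lin + 0.7152×G_lin + 0.0722×B_lin
Color 1 (88,92,140):
  R=88: 88/255≈0.3451 > 0.04045 → ((0.3451+0.055)/1.055)^2.4 ≈ 0.09759
  G=92: 92/255≈0.3608 > 0.04045 → ((0.3608+0.055)/1.055)^2.4 ≈ 0.10702
  B=140: 140/255≈0.5490 > 0.04045 → ((0.5490+0.055)/1.055)^2.4 ≈ 0.26225
  L1 = 0.2126×0.09759 + 0.7152×0.10702 + 0.0722×0.26225 ≈ 0.11622
Color 2 (181,142,75):
  R=181: 181/255≈0.7098 > 0.04045 → ((0.7098+0.055)/1.055)^2.4 ≈ 0.46208
  G=142: 142/255≈0.5569 > 0.04045 → ((0.5569+0.055)/1.055)^2.4 ≈ 0.27050
  B=75: 75/255≈0.2941 > 0.04045 → ((0.2941+0.055)/1.055)^2.4 ≈ 0.07036
  L2 = 0.2126×0.46208 + 0.7152×0.27050 + 0.0722×0.07036 ≈ 0.29678
Lighter = 0.29678, Darker = 0.11622
Ratio = (L_lighter + 0.05) / (L_darker + 0.05)
Ratio = (0.29678 + 0.05) / (0.11622 + 0.05) = 0.34678 / 0.16622 ≈ 2.0862
Ratio ≈ 2.09:1


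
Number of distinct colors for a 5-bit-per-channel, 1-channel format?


Total bits = 5 bits/channel × 1 channels = 5 bits
Distinct colors = 2^5
= 32 colors


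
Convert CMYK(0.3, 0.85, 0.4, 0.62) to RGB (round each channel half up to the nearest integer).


R = 255 × (1-C) × (1-K) = 255 × 0.70 × 0.38 = 67.83 → 68
G = 255 × (1-M) × (1-K) = 255 × 0.15 × 0.38 = 14.535 → 15
B = 255 × (1-Y) × (1-K) = 255 × 0.60 × 0.38 = 58.14 → 58
= RGB(68, 15, 58)


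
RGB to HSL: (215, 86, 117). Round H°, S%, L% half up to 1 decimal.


Normalize: R'=215/255≈0.8431, G'=86/255≈0.3373, B'=117/255≈0.4588
Max=215/255, Min=86/255, Δ=Max-Min=129/255
L = (Max+Min)/2 = (215+86)/510 = 301/510 = 0.59019… → L = 59.0%
L > 0.5 → S = Δ/(2-Max-Min) = 129/(510-215-86) = 129/209 = 0.61722… → S = 61.7%
(the 1/255 factors cancel in S and H, so raw channel differences can be used)
Max is R' → H = 60 × (((G-B)/Δ) mod 6) = 60 × (((86-117)/129) mod 6)
  (-31)/129 = -0.2403…; negative, so add 6 → 5.7596…
  H = 60 × 5.7596… = 345.581…° → H = 345.6°
= HSL(345.6°, 61.7%, 59.0%)


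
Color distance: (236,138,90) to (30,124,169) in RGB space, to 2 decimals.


d = √[(R₁-R₂)² + (G₁-G₂)² + (B₁-B₂)²]
d = √[(236-30)² + (138-124)² + (90-169)²]
d = √[42436 + 196 + 6241]
d = √48873
d ≈ 221.07


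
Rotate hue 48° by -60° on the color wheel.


New hue = (H + rotation) mod 360
New hue = (48 -60) mod 360
= -12 mod 360
= 348°


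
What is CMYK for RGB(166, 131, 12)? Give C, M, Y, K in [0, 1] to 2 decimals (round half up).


R'=166/255≈0.6510, G'=131/255≈0.5137, B'=12/255≈0.0471
K = 1 - max(R',G',B') = 1 - 166/255 = 89/255 = 0.34901… → 0.35
(1-R'-K)/(1-K) simplifies to (max-R)/max with max = 166:
C = (166-166)/166 = 0/166 = 0 → 0.00
M = (166-131)/166 = 35/166 = 0.21084… → 0.21
Y = (166-12)/166 = 154/166 = 0.92771… → 0.93
= CMYK(0.00, 0.21, 0.93, 0.35)


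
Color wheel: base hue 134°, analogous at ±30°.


Base hue: 134°
Left analog: (134 - 30) mod 360 = 104°
Right analog: (134 + 30) mod 360 = 164°
Analogous hues = 104° and 164°


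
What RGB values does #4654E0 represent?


46 → 70 (R)
54 → 84 (G)
E0 → 224 (B)
= RGB(70, 84, 224)


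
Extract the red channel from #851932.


Color: #851932
R = 85 = 133
G = 19 = 25
B = 32 = 50
Red = 133


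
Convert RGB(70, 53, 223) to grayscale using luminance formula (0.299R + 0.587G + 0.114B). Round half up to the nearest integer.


Gray = 0.299×R + 0.587×G + 0.114×B
Gray = 0.299×70 + 0.587×53 + 0.114×223
Gray = 20.930 + 31.111 + 25.422
Gray = 77.463 → round half up → 77
Gray = 77


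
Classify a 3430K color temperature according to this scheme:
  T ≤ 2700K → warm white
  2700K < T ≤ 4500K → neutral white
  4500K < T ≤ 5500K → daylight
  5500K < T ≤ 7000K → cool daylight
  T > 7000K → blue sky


Temperature: 3430K
2700K < 3430K ≤ 4500K → neutral white
Classification: neutral white


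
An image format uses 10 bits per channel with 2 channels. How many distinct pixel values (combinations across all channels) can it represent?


Total bits = 10 bits/channel × 2 channels = 20 bits
Distinct pixel values = 2^20
= 1,048,576 pixel values


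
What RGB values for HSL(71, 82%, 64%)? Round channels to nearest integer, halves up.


H=71°, S=0.82, L=0.64
C = (1-|2L-1|)×S = (1-|0.28|)×0.82 = 0.5904
H' = H/60 = 71/60 ≈ 1.1833; X = C×(1-|H' mod 2 - 1|) = 0.48216
m = L - C/2 = 0.64 - 0.2952 = 0.3448
Sector ⌊H'⌋ = 1 → (R',G',B') = (0.48216, 0.5904, 0.0)
RGB = ((R'+m)×255, (G'+m)×255, (B'+m)×255) = (210.8748, 238.476, 87.924)
Round half up → RGB(211, 238, 88)


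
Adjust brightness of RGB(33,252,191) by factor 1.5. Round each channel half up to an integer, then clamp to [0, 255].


Multiply each channel by 1.5, round half up, clamp to [0, 255]
R: 33×1.5 = 49.5 → round → 50
G: 252×1.5 = 378 → clamp → 255
B: 191×1.5 = 286.5 → round → 287 → clamp → 255
= RGB(50, 255, 255)


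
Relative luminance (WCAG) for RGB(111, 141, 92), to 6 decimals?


Linearize each channel (sRGB transfer function): c = v/255; c_lin = c/12.92 if c ≤ 0.04045, else ((c+0.055)/1.055)^2.4
  R: 111/255 ≈ 0.435294 > 0.04045 → ((0.435294+0.055)/1.055)^2.4 ≈ 0.158961
  G: 141/255 ≈ 0.552941 > 0.04045 → ((0.552941+0.055)/1.055)^2.4 ≈ 0.266356
  B: 92/255 ≈ 0.360784 > 0.04045 → ((0.360784+0.055)/1.055)^2.4 ≈ 0.107023
R_lin = 0.158961, G_lin = 0.266356, B_lin = 0.107023
L = 0.2126×R + 0.7152×G + 0.0722×B
L = 0.2126×0.158961 + 0.7152×0.266356 + 0.0722×0.107023
L ≈ 0.232020


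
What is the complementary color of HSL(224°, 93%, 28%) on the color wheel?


Complement = opposite side of color wheel = hue + 180°
H' = (224 + 180) mod 360 = 44°
S and L unchanged.
= HSL(44°, 93%, 28%)


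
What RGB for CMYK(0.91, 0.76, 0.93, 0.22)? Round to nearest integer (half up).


R = 255 × (1-C) × (1-K) = 255 × 0.09 × 0.78 = 17.901 → 18
G = 255 × (1-M) × (1-K) = 255 × 0.24 × 0.78 = 47.736 → 48
B = 255 × (1-Y) × (1-K) = 255 × 0.07 × 0.78 = 13.923 → 14
= RGB(18, 48, 14)


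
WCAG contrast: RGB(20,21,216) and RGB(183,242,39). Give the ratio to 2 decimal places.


Linearize each sRGB channel c=v/255: c/12.92 if c ≤ 0.04045 else ((c+0.055)/1.055)^2.4
L = 0.2126×R_lin + 0.7152×G_lin + 0.0722×B_lin
Color 1 (20,21,216):
  R=20: 20/255≈0.0784 > 0.04045 → ((0.0784+0.055)/1.055)^2.4 ≈ 0.00700
  G=21: 21/255≈0.0824 > 0.04045 → ((0.0824+0.055)/1.055)^2.4 ≈ 0.00750
  B=216: 216/255≈0.8471 > 0.04045 → ((0.8471+0.055)/1.055)^2.4 ≈ 0.68669
  L1 = 0.2126×0.00700 + 0.7152×0.00750 + 0.0722×0.68669 ≈ 0.05643
Color 2 (183,242,39):
  R=183: 183/255≈0.7176 > 0.04045 → ((0.7176+0.055)/1.055)^2.4 ≈ 0.47353
  G=242: 242/255≈0.9490 > 0.04045 → ((0.9490+0.055)/1.055)^2.4 ≈ 0.88792
  B=39: 39/255≈0.1529 > 0.04045 → ((0.1529+0.055)/1.055)^2.4 ≈ 0.02029
  L2 = 0.2126×0.47353 + 0.7152×0.88792 + 0.0722×0.02029 ≈ 0.73718
Lighter = 0.73718, Darker = 0.05643
Ratio = (L_lighter + 0.05) / (L_darker + 0.05)
Ratio = (0.73718 + 0.05) / (0.05643 + 0.05) = 0.78718 / 0.10643 ≈ 7.3963
Ratio ≈ 7.40:1


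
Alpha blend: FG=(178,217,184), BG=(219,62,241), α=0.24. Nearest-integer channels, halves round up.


C = α×F + (1-α)×B, with 1-α = 0.76
R: 0.24×178 + 0.76×219 = 42.72 + 166.44 = 209.16 → 209
G: 0.24×217 + 0.76×62 = 52.08 + 47.12 = 99.20 → 99
B: 0.24×184 + 0.76×241 = 44.16 + 183.16 = 227.32 → 227
= RGB(209, 99, 227)


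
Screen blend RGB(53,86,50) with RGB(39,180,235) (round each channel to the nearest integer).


Screen: C = 255 - (255-A)×(255-B)/255, rounded to nearest integer
R: 255 - (255-53)×(255-39)/255 = 255 - 43632/255 ≈ 255 - 171.106 = 83.894 → 84
G: 255 - (255-86)×(255-180)/255 = 255 - 12675/255 ≈ 255 - 49.706 = 205.294 → 205
B: 255 - (255-50)×(255-235)/255 = 255 - 4100/255 ≈ 255 - 16.078 = 238.922 → 239
= RGB(84, 205, 239)


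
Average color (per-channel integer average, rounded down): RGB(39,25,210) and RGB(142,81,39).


Midpoint: each channel = ⌊(C₁+C₂)/2⌋
R: ⌊(39+142)/2⌋ = 90
G: ⌊(25+81)/2⌋ = 53
B: ⌊(210+39)/2⌋ = 124
= RGB(90, 53, 124)


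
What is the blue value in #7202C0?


Color: #7202C0
R = 72 = 114
G = 02 = 2
B = C0 = 192
Blue = 192


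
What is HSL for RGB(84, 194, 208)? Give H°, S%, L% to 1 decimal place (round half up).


Normalize: R'=84/255≈0.3294, G'=194/255≈0.7608, B'=208/255≈0.8157
Max=208/255, Min=84/255, Δ=Max-Min=124/255
L = (Max+Min)/2 = (208+84)/510 = 292/510 = 0.57254… → L = 57.3%
L > 0.5 → S = Δ/(2-Max-Min) = 124/(510-208-84) = 124/218 = 0.56880… → S = 56.9%
(the 1/255 factors cancel in S and H, so raw channel differences can be used)
Max is B' → H = 60 × ((R-G)/Δ + 4) = 60 × ((84-194)/124 + 4)
  -110/124 + 4 = -0.8870… + 4 = 3.1129…
  H = 60 × 3.1129… = 186.774…° → H = 186.8°
= HSL(186.8°, 56.9%, 57.3%)


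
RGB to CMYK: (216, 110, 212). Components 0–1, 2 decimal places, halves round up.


R'=216/255≈0.8471, G'=110/255≈0.4314, B'=212/255≈0.8314
K = 1 - max(R',G',B') = 1 - 216/255 = 39/255 = 0.15294… → 0.15
(1-R'-K)/(1-K) simplifies to (max-R)/max with max = 216:
C = (216-216)/216 = 0/216 = 0 → 0.00
M = (216-110)/216 = 106/216 = 0.49074… → 0.49
Y = (216-212)/216 = 4/216 = 0.01851… → 0.02
= CMYK(0.00, 0.49, 0.02, 0.15)


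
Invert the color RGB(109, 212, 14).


Invert: (255-R, 255-G, 255-B)
R: 255-109 = 146
G: 255-212 = 43
B: 255-14 = 241
= RGB(146, 43, 241)


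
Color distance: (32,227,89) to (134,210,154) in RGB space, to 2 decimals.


d = √[(R₁-R₂)² + (G₁-G₂)² + (B₁-B₂)²]
d = √[(32-134)² + (227-210)² + (89-154)²]
d = √[10404 + 289 + 4225]
d = √14918
d ≈ 122.14


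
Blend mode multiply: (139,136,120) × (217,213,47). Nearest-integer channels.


Multiply: C = A×B/255, rounded to nearest integer
R: 139×217/255 = 30163/255 ≈ 118.286 → 118
G: 136×213/255 = 28968/255 ≈ 113.600 → 114
B: 120×47/255 = 5640/255 ≈ 22.118 → 22
= RGB(118, 114, 22)


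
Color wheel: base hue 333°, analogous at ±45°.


Base hue: 333°
Left analog: (333 - 45) mod 360 = 288°
Right analog: (333 + 45) mod 360 = 18°
Analogous hues = 288° and 18°


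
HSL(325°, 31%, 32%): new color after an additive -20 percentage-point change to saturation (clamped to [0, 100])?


Original S = 31%
Adjustment = -20 percentage points
New S = 31 + (-20) = 11
Clamp to [0, 100] → 11
= HSL(325°, 11%, 32%)


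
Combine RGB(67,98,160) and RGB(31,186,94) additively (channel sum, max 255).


Additive: each channel = min(255, C₁+C₂)
R: 67+31 = 98 → 98
G: 98+186 = 284 → 255
B: 160+94 = 254 → 254
= RGB(98, 255, 254)


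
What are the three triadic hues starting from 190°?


Triadic: equally spaced at 120° intervals
H1 = 190°
H2 = (190 + 120) mod 360 = 310°
H3 = (190 + 240) mod 360 = 70°
Triadic = 190°, 310°, 70°


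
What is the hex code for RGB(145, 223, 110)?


R = 145 → 91 (hex)
G = 223 → DF (hex)
B = 110 → 6E (hex)
Hex = #91DF6E


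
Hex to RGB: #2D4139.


2D → 45 (R)
41 → 65 (G)
39 → 57 (B)
= RGB(45, 65, 57)


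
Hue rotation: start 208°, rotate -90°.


New hue = (H + rotation) mod 360
New hue = (208 -90) mod 360
= 118 mod 360
= 118°


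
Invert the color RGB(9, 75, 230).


Invert: (255-R, 255-G, 255-B)
R: 255-9 = 246
G: 255-75 = 180
B: 255-230 = 25
= RGB(246, 180, 25)


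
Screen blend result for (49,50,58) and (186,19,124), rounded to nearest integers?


Screen: C = 255 - (255-A)×(255-B)/255, rounded to nearest integer
R: 255 - (255-49)×(255-186)/255 = 255 - 14214/255 ≈ 255 - 55.741 = 199.259 → 199
G: 255 - (255-50)×(255-19)/255 = 255 - 48380/255 ≈ 255 - 189.725 = 65.275 → 65
B: 255 - (255-58)×(255-124)/255 = 255 - 25807/255 ≈ 255 - 101.204 = 153.796 → 154
= RGB(199, 65, 154)


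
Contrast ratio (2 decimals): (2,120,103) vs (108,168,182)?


Linearize each sRGB channel c=v/255: c/12.92 if c ≤ 0.04045 else ((c+0.055)/1.055)^2.4
L = 0.2126×R_lin + 0.7152×G_lin + 0.0722×B_lin
Color 1 (2,120,103):
  R=2: 2/255≈0.0078 ≤ 0.04045 → 0.0078/12.92 ≈ 0.00061
  G=120: 120/255≈0.4706 > 0.04045 → ((0.4706+0.055)/1.055)^2.4 ≈ 0.18782
  B=103: 103/255≈0.4039 > 0.04045 → ((0.4039+0.055)/1.055)^2.4 ≈ 0.13563
  L1 = 0.2126×0.00061 + 0.7152×0.18782 + 0.0722×0.13563 ≈ 0.14425
Color 2 (108,168,182):
  R=108: 108/255≈0.4235 > 0.04045 → ((0.4235+0.055)/1.055)^2.4 ≈ 0.14996
  G=168: 168/255≈0.6588 > 0.04045 → ((0.6588+0.055)/1.055)^2.4 ≈ 0.39157
  B=182: 182/255≈0.7137 > 0.04045 → ((0.7137+0.055)/1.055)^2.4 ≈ 0.46778
  L2 = 0.2126×0.14996 + 0.7152×0.39157 + 0.0722×0.46778 ≈ 0.34571
Lighter = 0.34571, Darker = 0.14425
Ratio = (L_lighter + 0.05) / (L_darker + 0.05)
Ratio = (0.34571 + 0.05) / (0.14425 + 0.05) = 0.39571 / 0.19425 ≈ 2.0371
Ratio ≈ 2.04:1


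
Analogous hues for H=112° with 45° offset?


Base hue: 112°
Left analog: (112 - 45) mod 360 = 67°
Right analog: (112 + 45) mod 360 = 157°
Analogous hues = 67° and 157°


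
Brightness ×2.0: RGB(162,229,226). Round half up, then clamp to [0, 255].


Multiply each channel by 2.0, round half up, clamp to [0, 255]
R: 162×2.0 = 324 → clamp → 255
G: 229×2.0 = 458 → clamp → 255
B: 226×2.0 = 452 → clamp → 255
= RGB(255, 255, 255)


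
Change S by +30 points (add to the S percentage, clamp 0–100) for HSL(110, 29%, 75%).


Original S = 29%
Adjustment = +30 percentage points
New S = 29 + (30) = 59
Clamp to [0, 100] → 59
= HSL(110°, 59%, 75%)


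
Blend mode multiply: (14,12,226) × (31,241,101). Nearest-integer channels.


Multiply: C = A×B/255, rounded to nearest integer
R: 14×31/255 = 434/255 ≈ 1.702 → 2
G: 12×241/255 = 2892/255 ≈ 11.341 → 11
B: 226×101/255 = 22826/255 ≈ 89.514 → 90
= RGB(2, 11, 90)


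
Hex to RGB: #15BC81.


15 → 21 (R)
BC → 188 (G)
81 → 129 (B)
= RGB(21, 188, 129)


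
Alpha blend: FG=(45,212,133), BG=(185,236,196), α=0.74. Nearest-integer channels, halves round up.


C = α×F + (1-α)×B, with 1-α = 0.26
R: 0.74×45 + 0.26×185 = 33.30 + 48.10 = 81.40 → 81
G: 0.74×212 + 0.26×236 = 156.88 + 61.36 = 218.24 → 218
B: 0.74×133 + 0.26×196 = 98.42 + 50.96 = 149.38 → 149
= RGB(81, 218, 149)


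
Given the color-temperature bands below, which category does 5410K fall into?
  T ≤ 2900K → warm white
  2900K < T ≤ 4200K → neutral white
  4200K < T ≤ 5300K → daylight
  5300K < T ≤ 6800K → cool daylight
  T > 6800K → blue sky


Temperature: 5410K
5300K < 5410K ≤ 6800K → cool daylight
Classification: cool daylight


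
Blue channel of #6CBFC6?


Color: #6CBFC6
R = 6C = 108
G = BF = 191
B = C6 = 198
Blue = 198


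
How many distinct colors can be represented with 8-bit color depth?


Colors = 2^bits = 2^8
= 256 colors


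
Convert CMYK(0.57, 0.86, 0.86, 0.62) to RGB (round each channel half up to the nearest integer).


R = 255 × (1-C) × (1-K) = 255 × 0.43 × 0.38 = 41.667 → 42
G = 255 × (1-M) × (1-K) = 255 × 0.14 × 0.38 = 13.566 → 14
B = 255 × (1-Y) × (1-K) = 255 × 0.14 × 0.38 = 13.566 → 14
= RGB(42, 14, 14)


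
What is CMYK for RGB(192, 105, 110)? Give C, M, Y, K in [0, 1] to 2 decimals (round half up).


R'=192/255≈0.7529, G'=105/255≈0.4118, B'=110/255≈0.4314
K = 1 - max(R',G',B') = 1 - 192/255 = 63/255 = 0.24705… → 0.25
(1-R'-K)/(1-K) simplifies to (max-R)/max with max = 192:
C = (192-192)/192 = 0/192 = 0 → 0.00
M = (192-105)/192 = 87/192 = 0.45312… → 0.45
Y = (192-110)/192 = 82/192 = 0.42708… → 0.43
= CMYK(0.00, 0.45, 0.43, 0.25)


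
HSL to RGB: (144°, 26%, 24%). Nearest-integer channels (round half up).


H=144°, S=0.26, L=0.24
C = (1-|2L-1|)×S = (1-|-0.52|)×0.26 = 0.1248
H' = H/60 = 144/60 ≈ 2.4000; X = C×(1-|H' mod 2 - 1|) = 0.04992
m = L - C/2 = 0.24 - 0.0624 = 0.1776
Sector ⌊H'⌋ = 2 → (R',G',B') = (0.0, 0.1248, 0.04992)
RGB = ((R'+m)×255, (G'+m)×255, (B'+m)×255) = (45.288, 77.112, 58.0176)
Round half up → RGB(45, 77, 58)


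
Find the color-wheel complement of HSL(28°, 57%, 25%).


Complement = opposite side of color wheel = hue + 180°
H' = (28 + 180) mod 360 = 208°
S and L unchanged.
= HSL(208°, 57%, 25%)


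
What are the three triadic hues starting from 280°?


Triadic: equally spaced at 120° intervals
H1 = 280°
H2 = (280 + 120) mod 360 = 40°
H3 = (280 + 240) mod 360 = 160°
Triadic = 280°, 40°, 160°


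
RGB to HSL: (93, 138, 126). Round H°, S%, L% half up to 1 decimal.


Normalize: R'=93/255≈0.3647, G'=138/255≈0.5412, B'=126/255≈0.4941
Max=138/255, Min=93/255, Δ=Max-Min=45/255
L = (Max+Min)/2 = (138+93)/510 = 231/510 = 0.45294… → L = 45.3%
L ≤ 0.5 → S = Δ/(Max+Min) = 45/(138+93) = 45/231 = 0.19480… → S = 19.5%
(the 1/255 factors cancel in S and H, so raw channel differences can be used)
Max is G' → H = 60 × ((B-R)/Δ + 2) = 60 × ((126-93)/45 + 2)
  33/45 + 2 = 0.7333… + 2 = 2.7333…
  H = 60 × 2.7333… = 164° → H = 164.0°
= HSL(164.0°, 19.5%, 45.3%)


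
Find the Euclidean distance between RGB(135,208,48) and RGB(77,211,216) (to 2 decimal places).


d = √[(R₁-R₂)² + (G₁-G₂)² + (B₁-B₂)²]
d = √[(135-77)² + (208-211)² + (48-216)²]
d = √[3364 + 9 + 28224]
d = √31597
d ≈ 177.76


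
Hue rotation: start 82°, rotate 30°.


New hue = (H + rotation) mod 360
New hue = (82 + 30) mod 360
= 112 mod 360
= 112°


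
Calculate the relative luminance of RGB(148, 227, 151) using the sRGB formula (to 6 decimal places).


Linearize each channel (sRGB transfer function): c = v/255; c_lin = c/12.92 if c ≤ 0.04045, else ((c+0.055)/1.055)^2.4
  R: 148/255 ≈ 0.580392 > 0.04045 → ((0.580392+0.055)/1.055)^2.4 ≈ 0.296138
  G: 227/255 ≈ 0.890196 > 0.04045 → ((0.890196+0.055)/1.055)^2.4 ≈ 0.768151
  B: 151/255 ≈ 0.592157 > 0.04045 → ((0.592157+0.055)/1.055)^2.4 ≈ 0.309469
R_lin = 0.296138, G_lin = 0.768151, B_lin = 0.309469
L = 0.2126×R + 0.7152×G + 0.0722×B
L = 0.2126×0.296138 + 0.7152×0.768151 + 0.0722×0.309469
L ≈ 0.634684


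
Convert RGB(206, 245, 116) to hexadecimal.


R = 206 → CE (hex)
G = 245 → F5 (hex)
B = 116 → 74 (hex)
Hex = #CEF574


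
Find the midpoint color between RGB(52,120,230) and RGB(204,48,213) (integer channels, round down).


Midpoint: each channel = ⌊(C₁+C₂)/2⌋
R: ⌊(52+204)/2⌋ = 128
G: ⌊(120+48)/2⌋ = 84
B: ⌊(230+213)/2⌋ = 221
= RGB(128, 84, 221)


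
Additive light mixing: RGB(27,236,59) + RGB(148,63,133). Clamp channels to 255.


Additive: each channel = min(255, C₁+C₂)
R: 27+148 = 175 → 175
G: 236+63 = 299 → 255
B: 59+133 = 192 → 192
= RGB(175, 255, 192)


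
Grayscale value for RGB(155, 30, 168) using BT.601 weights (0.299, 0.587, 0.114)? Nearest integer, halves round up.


Gray = 0.299×R + 0.587×G + 0.114×B
Gray = 0.299×155 + 0.587×30 + 0.114×168
Gray = 46.345 + 17.610 + 19.152
Gray = 83.107 → round half up → 83
Gray = 83


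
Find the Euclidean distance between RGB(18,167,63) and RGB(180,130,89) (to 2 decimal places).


d = √[(R₁-R₂)² + (G₁-G₂)² + (B₁-B₂)²]
d = √[(18-180)² + (167-130)² + (63-89)²]
d = √[26244 + 1369 + 676]
d = √28289
d ≈ 168.19


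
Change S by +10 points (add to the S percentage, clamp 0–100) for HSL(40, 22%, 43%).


Original S = 22%
Adjustment = +10 percentage points
New S = 22 + (10) = 32
Clamp to [0, 100] → 32
= HSL(40°, 32%, 43%)


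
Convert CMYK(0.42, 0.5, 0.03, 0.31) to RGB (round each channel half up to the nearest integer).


R = 255 × (1-C) × (1-K) = 255 × 0.58 × 0.69 = 102.051 → 102
G = 255 × (1-M) × (1-K) = 255 × 0.50 × 0.69 = 87.975 → 88
B = 255 × (1-Y) × (1-K) = 255 × 0.97 × 0.69 = 170.6715 → 171
= RGB(102, 88, 171)
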